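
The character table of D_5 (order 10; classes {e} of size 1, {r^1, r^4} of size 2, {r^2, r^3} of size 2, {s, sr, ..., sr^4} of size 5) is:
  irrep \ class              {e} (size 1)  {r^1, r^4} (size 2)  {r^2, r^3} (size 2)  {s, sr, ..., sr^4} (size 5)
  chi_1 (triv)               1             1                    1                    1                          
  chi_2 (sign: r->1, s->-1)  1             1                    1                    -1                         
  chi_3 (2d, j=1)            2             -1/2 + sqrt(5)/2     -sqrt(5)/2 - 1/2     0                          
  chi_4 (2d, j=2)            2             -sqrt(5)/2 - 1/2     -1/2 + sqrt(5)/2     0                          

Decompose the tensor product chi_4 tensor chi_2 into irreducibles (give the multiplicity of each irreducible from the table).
chi_4 tensor chi_2 = chi_4 (all other irreducibles have multiplicity 0).

Derivation: The character of a tensor product is the pointwise product (chi_4 * chi_2)(C) = chi_4(C) * chi_2(C):
  {e}: (2)*(1), {r^1, r^4}: (-sqrt(5)/2 - 1/2)*(1), {r^2, r^3}: (-1/2 + sqrt(5)/2)*(1), {s, sr, ..., sr^4}: (0)*(-1)
so (chi_4 * chi_2) takes values
  {e} -> 2, {r^1, r^4} -> -sqrt(5)/2 - 1/2, {r^2, r^3} -> -1/2 + sqrt(5)/2, {s, sr, ..., sr^4} -> 0.
Now take the inner product of this character with each irreducible chi from the table, <chi_4*chi_2, chi> = (1/10) sum_C |C| (chi_4*chi_2)(C) conj(chi(C)):
  <chi_4*chi_2, chi_1> = (1/10)[1*(2)*conj(1) + 2*(-sqrt(5)/2 - 1/2)*conj(1) + 2*(-1/2 + sqrt(5)/2)*conj(1) + 5*(0)*conj(1)]
      = (1/10)[(2) + (-sqrt(5) - 1) + (-1 + sqrt(5)) + (0)] = 0/10 = 0
  <chi_4*chi_2, chi_2> = (1/10)[1*(2)*conj(1) + 2*(-sqrt(5)/2 - 1/2)*conj(1) + 2*(-1/2 + sqrt(5)/2)*conj(1) + 5*(0)*conj(-1)]
      = (1/10)[(2) + (-sqrt(5) - 1) + (-1 + sqrt(5)) + (0)] = 0/10 = 0
  <chi_4*chi_2, chi_3> = (1/10)[1*(2)*conj(2) + 2*(-sqrt(5)/2 - 1/2)*conj(-1/2 + sqrt(5)/2) + 2*(-1/2 + sqrt(5)/2)*conj(-sqrt(5)/2 - 1/2) + 5*(0)*conj(0)]
      = (1/10)[(4) + (-2) + (-2) + (0)] = 0/10 = 0
  <chi_4*chi_2, chi_4> = (1/10)[1*(2)*conj(2) + 2*(-sqrt(5)/2 - 1/2)*conj(-sqrt(5)/2 - 1/2) + 2*(-1/2 + sqrt(5)/2)*conj(-1/2 + sqrt(5)/2) + 5*(0)*conj(0)]
      = (1/10)[(4) + (sqrt(5) + 3) + (3 - sqrt(5)) + (0)] = 10/10 = 1
Hence the multiplicities are chi_4: 1. Dimension check: dim(chi_4)*dim(chi_2) = 2*1 = 2 and sum (mult * dim) = 1*2 = 2.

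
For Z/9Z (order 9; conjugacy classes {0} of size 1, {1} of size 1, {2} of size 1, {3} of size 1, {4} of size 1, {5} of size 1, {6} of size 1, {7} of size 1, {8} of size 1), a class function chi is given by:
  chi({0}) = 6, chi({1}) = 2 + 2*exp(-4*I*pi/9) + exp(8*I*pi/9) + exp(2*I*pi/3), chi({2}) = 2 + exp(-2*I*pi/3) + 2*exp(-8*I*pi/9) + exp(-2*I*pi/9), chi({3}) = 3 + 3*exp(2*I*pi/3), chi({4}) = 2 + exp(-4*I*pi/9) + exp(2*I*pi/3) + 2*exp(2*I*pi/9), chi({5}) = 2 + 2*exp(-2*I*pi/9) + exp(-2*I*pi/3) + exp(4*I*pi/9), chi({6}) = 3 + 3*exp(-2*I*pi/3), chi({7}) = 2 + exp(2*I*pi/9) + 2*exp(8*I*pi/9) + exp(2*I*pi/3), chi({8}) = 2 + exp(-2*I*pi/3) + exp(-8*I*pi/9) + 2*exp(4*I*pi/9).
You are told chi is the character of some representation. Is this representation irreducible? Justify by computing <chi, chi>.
Not irreducible (reducible): <chi, chi> = 10 > 1.

Working: <chi, chi> = (1/|G|) sum_C |C| * |chi(C)|^2 = (1/9)[1*|6|^2 + 1*|2 + 2*exp(-4*I*pi/9) + exp(8*I*pi/9) + exp(2*I*pi/3)|^2 + 1*|2 + exp(-2*I*pi/3) + 2*exp(-8*I*pi/9) + exp(-2*I*pi/9)|^2 + 1*|3 + 3*exp(2*I*pi/3)|^2 + 1*|2 + exp(-4*I*pi/9) + exp(2*I*pi/3) + 2*exp(2*I*pi/9)|^2 + 1*|2 + 2*exp(-2*I*pi/9) + exp(-2*I*pi/3) + exp(4*I*pi/9)|^2 + 1*|3 + 3*exp(-2*I*pi/3)|^2 + 1*|2 + exp(2*I*pi/9) + 2*exp(8*I*pi/9) + exp(2*I*pi/3)|^2 + 1*|2 + exp(-2*I*pi/3) + exp(-8*I*pi/9) + 2*exp(4*I*pi/9)|^2]
  = (1/9)[(36) + (10 + 4*exp(-4*I*pi/9) + 4*exp(-2*I*pi/3) + 4*exp(-8*I*pi/9) + exp(-2*I*pi/9) + exp(2*I*pi/9) + 4*exp(8*I*pi/9) + 4*exp(2*I*pi/3) + 4*exp(4*I*pi/9)) + (10 + 4*exp(-2*I*pi/3) + 4*exp(-2*I*pi/9) + 4*exp(-8*I*pi/9) + exp(-4*I*pi/9) + exp(4*I*pi/9) + 4*exp(8*I*pi/9) + 4*exp(2*I*pi/9) + 4*exp(2*I*pi/3)) + (9) + (10 + 4*exp(-4*I*pi/9) + 4*exp(-2*I*pi/3) + 4*exp(-2*I*pi/9) + exp(-8*I*pi/9) + exp(8*I*pi/9) + 4*exp(2*I*pi/9) + 4*exp(2*I*pi/3) + 4*exp(4*I*pi/9)) + (10 + 4*exp(-4*I*pi/9) + 4*exp(-2*I*pi/3) + 4*exp(-2*I*pi/9) + exp(-8*I*pi/9) + exp(8*I*pi/9) + 4*exp(2*I*pi/9) + 4*exp(2*I*pi/3) + 4*exp(4*I*pi/9)) + (9) + (10 + 4*exp(-2*I*pi/3) + 4*exp(-2*I*pi/9) + 4*exp(-8*I*pi/9) + exp(-4*I*pi/9) + exp(4*I*pi/9) + 4*exp(8*I*pi/9) + 4*exp(2*I*pi/9) + 4*exp(2*I*pi/3)) + (10 + 4*exp(-4*I*pi/9) + 4*exp(-2*I*pi/3) + 4*exp(-8*I*pi/9) + exp(-2*I*pi/9) + exp(2*I*pi/9) + 4*exp(8*I*pi/9) + 4*exp(2*I*pi/3) + 4*exp(4*I*pi/9))] = 90/9 = 10.
(Exp terms are combined using exp(i*s)*conj(exp(i*t)) = exp(i*(s-t)), and sums of them are collapsed using the identity that for every m > 1 the m distinct m-th roots of unity sum to 0, e.g. 1 + exp(2*I*pi/3) + exp(-2*I*pi/3) = 0.)
A character is irreducible iff <chi, chi> = 1, so this representation is reducible.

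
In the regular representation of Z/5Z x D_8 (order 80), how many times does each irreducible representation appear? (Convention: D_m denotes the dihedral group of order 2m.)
Each irreducible V_i of dimension d_i appears with multiplicity d_i, i.e. rho_reg = (direct sum over all irreducibles V_i) d_i V_i. The irreducible dimensions for Z/5Z x D_8 are 1, 1, 1, 1, 1, 1, 1, 1, 1, 1, 1, 1, 1, 1, 1, 1, 1, 1, 1, 1, 2, 2, 2, 2, 2, 2, 2, 2, 2, 2, 2, 2, 2, 2, 2: 20 irreducibles of dimension 1, each with multiplicity 1; 15 irreducibles of dimension 2, each with multiplicity 2. Total dimension 20*1*1 + 15*2*2 = 80 = |G|.

Reasoning: General theorem: in the regular representation of a finite group G, each irreducible appears with multiplicity equal to its dimension. Check: dim(rho_reg) = sum d_i^2 = 1 + 1 + 1 + 1 + 1 + 1 + 1 + 1 + 1 + 1 + 1 + 1 + 1 + 1 + 1 + 1 + 1 + 1 + 1 + 1 + 4 + 4 + 4 + 4 + 4 + 4 + 4 + 4 + 4 + 4 + 4 + 4 + 4 + 4 + 4 = 80 = |G|.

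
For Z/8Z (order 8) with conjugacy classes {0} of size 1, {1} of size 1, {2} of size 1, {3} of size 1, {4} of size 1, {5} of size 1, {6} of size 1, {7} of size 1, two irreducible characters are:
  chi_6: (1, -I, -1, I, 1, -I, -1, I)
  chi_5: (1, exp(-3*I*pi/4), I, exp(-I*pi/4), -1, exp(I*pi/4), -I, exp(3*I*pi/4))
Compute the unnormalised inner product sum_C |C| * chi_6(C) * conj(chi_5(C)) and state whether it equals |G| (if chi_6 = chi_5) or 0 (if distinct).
Sum = 0; so <chi_6, chi_5> = 0 (distinct irreducibles are orthogonal).

Explanation: Compute term by term over conjugacy classes (|C| * chi_6(C) * conj(chi_5(C))):
  1*(1)*conj(1) + 1*(-I)*conj(exp(-3*I*pi/4)) + 1*(-1)*conj(I) + 1*(I)*conj(exp(-I*pi/4)) + 1*(1)*conj(-1) + 1*(-I)*conj(exp(I*pi/4)) + 1*(-1)*conj(-I) + 1*(I)*conj(exp(3*I*pi/4))
  = (1) + (-exp(-3*I*pi/4)) + (I) + (exp(3*I*pi/4)) + (-1) + (-exp(I*pi/4)) + (-I) + (exp(-I*pi/4))
  = 0.
(Exp terms are combined using exp(i*s)*conj(exp(i*t)) = exp(i*(s-t)), and sums of them are collapsed using the identity that for every m > 1 the m distinct m-th roots of unity sum to 0, e.g. 1 + exp(2*I*pi/3) + exp(-2*I*pi/3) = 0.)
Dividing by |G| = 8 gives 0/8 = 0, matching the row-orthogonality relation <chi_6, chi_5> = [chi_6 = chi_5].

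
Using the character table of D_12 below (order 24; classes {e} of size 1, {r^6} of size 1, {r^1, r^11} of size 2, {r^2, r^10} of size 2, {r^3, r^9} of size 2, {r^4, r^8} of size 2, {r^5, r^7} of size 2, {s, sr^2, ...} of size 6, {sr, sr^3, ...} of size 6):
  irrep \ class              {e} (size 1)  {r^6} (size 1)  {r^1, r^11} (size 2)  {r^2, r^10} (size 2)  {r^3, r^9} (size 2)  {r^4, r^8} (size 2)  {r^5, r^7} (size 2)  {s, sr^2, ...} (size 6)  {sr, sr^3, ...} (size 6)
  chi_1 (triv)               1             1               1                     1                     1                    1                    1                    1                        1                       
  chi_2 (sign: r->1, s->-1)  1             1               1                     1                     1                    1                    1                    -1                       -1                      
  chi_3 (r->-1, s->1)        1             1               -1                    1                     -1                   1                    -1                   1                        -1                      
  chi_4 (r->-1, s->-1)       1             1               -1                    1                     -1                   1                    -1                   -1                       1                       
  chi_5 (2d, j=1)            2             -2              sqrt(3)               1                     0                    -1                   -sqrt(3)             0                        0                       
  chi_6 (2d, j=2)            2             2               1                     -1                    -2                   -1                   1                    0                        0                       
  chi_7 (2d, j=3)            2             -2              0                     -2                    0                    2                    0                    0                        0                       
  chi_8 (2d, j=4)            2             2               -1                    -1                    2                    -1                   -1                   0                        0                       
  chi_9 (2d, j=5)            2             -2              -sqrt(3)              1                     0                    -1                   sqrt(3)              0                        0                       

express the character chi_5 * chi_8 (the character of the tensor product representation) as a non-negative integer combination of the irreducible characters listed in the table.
chi_5 tensor chi_8 = chi_7 + chi_9 (all other irreducibles have multiplicity 0).

Why: The character of a tensor product is the pointwise product (chi_5 * chi_8)(C) = chi_5(C) * chi_8(C):
  {e}: (2)*(2), {r^6}: (-2)*(2), {r^1, r^11}: (sqrt(3))*(-1), {r^2, r^10}: (1)*(-1), {r^3, r^9}: (0)*(2), {r^4, r^8}: (-1)*(-1), {r^5, r^7}: (-sqrt(3))*(-1), {s, sr^2, ...}: (0)*(0), {sr, sr^3, ...}: (0)*(0)
so (chi_5 * chi_8) takes values
  {e} -> 4, {r^6} -> -4, {r^1, r^11} -> -sqrt(3), {r^2, r^10} -> -1, {r^3, r^9} -> 0, {r^4, r^8} -> 1, {r^5, r^7} -> sqrt(3), {s, sr^2, ...} -> 0, {sr, sr^3, ...} -> 0.
Now take the inner product of this character with each irreducible chi from the table, <chi_5*chi_8, chi> = (1/24) sum_C |C| (chi_5*chi_8)(C) conj(chi(C)):
  <chi_5*chi_8, chi_1> = (1/24)[1*(4)*conj(1) + 1*(-4)*conj(1) + 2*(-sqrt(3))*conj(1) + 2*(-1)*conj(1) + 2*(0)*conj(1) + 2*(1)*conj(1) + 2*(sqrt(3))*conj(1) + 6*(0)*conj(1) + 6*(0)*conj(1)]
      = (1/24)[(4) + (-4) + (-2*sqrt(3)) + (-2) + (0) + (2) + (2*sqrt(3)) + (0) + (0)] = 0/24 = 0
  <chi_5*chi_8, chi_2> = (1/24)[1*(4)*conj(1) + 1*(-4)*conj(1) + 2*(-sqrt(3))*conj(1) + 2*(-1)*conj(1) + 2*(0)*conj(1) + 2*(1)*conj(1) + 2*(sqrt(3))*conj(1) + 6*(0)*conj(-1) + 6*(0)*conj(-1)]
      = (1/24)[(4) + (-4) + (-2*sqrt(3)) + (-2) + (0) + (2) + (2*sqrt(3)) + (0) + (0)] = 0/24 = 0
  <chi_5*chi_8, chi_3> = (1/24)[1*(4)*conj(1) + 1*(-4)*conj(1) + 2*(-sqrt(3))*conj(-1) + 2*(-1)*conj(1) + 2*(0)*conj(-1) + 2*(1)*conj(1) + 2*(sqrt(3))*conj(-1) + 6*(0)*conj(1) + 6*(0)*conj(-1)]
      = (1/24)[(4) + (-4) + (2*sqrt(3)) + (-2) + (0) + (2) + (-2*sqrt(3)) + (0) + (0)] = 0/24 = 0
  <chi_5*chi_8, chi_4> = (1/24)[1*(4)*conj(1) + 1*(-4)*conj(1) + 2*(-sqrt(3))*conj(-1) + 2*(-1)*conj(1) + 2*(0)*conj(-1) + 2*(1)*conj(1) + 2*(sqrt(3))*conj(-1) + 6*(0)*conj(-1) + 6*(0)*conj(1)]
      = (1/24)[(4) + (-4) + (2*sqrt(3)) + (-2) + (0) + (2) + (-2*sqrt(3)) + (0) + (0)] = 0/24 = 0
  <chi_5*chi_8, chi_5> = (1/24)[1*(4)*conj(2) + 1*(-4)*conj(-2) + 2*(-sqrt(3))*conj(sqrt(3)) + 2*(-1)*conj(1) + 2*(0)*conj(0) + 2*(1)*conj(-1) + 2*(sqrt(3))*conj(-sqrt(3)) + 6*(0)*conj(0) + 6*(0)*conj(0)]
      = (1/24)[(8) + (8) + (-6) + (-2) + (0) + (-2) + (-6) + (0) + (0)] = 0/24 = 0
  <chi_5*chi_8, chi_6> = (1/24)[1*(4)*conj(2) + 1*(-4)*conj(2) + 2*(-sqrt(3))*conj(1) + 2*(-1)*conj(-1) + 2*(0)*conj(-2) + 2*(1)*conj(-1) + 2*(sqrt(3))*conj(1) + 6*(0)*conj(0) + 6*(0)*conj(0)]
      = (1/24)[(8) + (-8) + (-2*sqrt(3)) + (2) + (0) + (-2) + (2*sqrt(3)) + (0) + (0)] = 0/24 = 0
  <chi_5*chi_8, chi_7> = (1/24)[1*(4)*conj(2) + 1*(-4)*conj(-2) + 2*(-sqrt(3))*conj(0) + 2*(-1)*conj(-2) + 2*(0)*conj(0) + 2*(1)*conj(2) + 2*(sqrt(3))*conj(0) + 6*(0)*conj(0) + 6*(0)*conj(0)]
      = (1/24)[(8) + (8) + (0) + (4) + (0) + (4) + (0) + (0) + (0)] = 24/24 = 1
  <chi_5*chi_8, chi_8> = (1/24)[1*(4)*conj(2) + 1*(-4)*conj(2) + 2*(-sqrt(3))*conj(-1) + 2*(-1)*conj(-1) + 2*(0)*conj(2) + 2*(1)*conj(-1) + 2*(sqrt(3))*conj(-1) + 6*(0)*conj(0) + 6*(0)*conj(0)]
      = (1/24)[(8) + (-8) + (2*sqrt(3)) + (2) + (0) + (-2) + (-2*sqrt(3)) + (0) + (0)] = 0/24 = 0
  <chi_5*chi_8, chi_9> = (1/24)[1*(4)*conj(2) + 1*(-4)*conj(-2) + 2*(-sqrt(3))*conj(-sqrt(3)) + 2*(-1)*conj(1) + 2*(0)*conj(0) + 2*(1)*conj(-1) + 2*(sqrt(3))*conj(sqrt(3)) + 6*(0)*conj(0) + 6*(0)*conj(0)]
      = (1/24)[(8) + (8) + (6) + (-2) + (0) + (-2) + (6) + (0) + (0)] = 24/24 = 1
Hence the multiplicities are chi_7: 1, chi_9: 1. Dimension check: dim(chi_5)*dim(chi_8) = 2*2 = 4 and sum (mult * dim) = 1*2 + 1*2 = 4.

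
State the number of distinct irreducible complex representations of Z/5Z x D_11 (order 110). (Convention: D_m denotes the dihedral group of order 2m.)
35

Details: The number of irreducible complex representations of a finite group equals its number of conjugacy classes. For a direct product, #classes(G x H) = #classes(G) * #classes(H). Z/5Z has 5 classes (abelian), D_11 has 7 classes, so 5 * 7 = 35, so Z/5Z x D_11 (order 110) has exactly 35 irreducible complex representations.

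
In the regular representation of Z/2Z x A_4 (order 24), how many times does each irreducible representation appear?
Each irreducible V_i of dimension d_i appears with multiplicity d_i, i.e. rho_reg = (direct sum over all irreducibles V_i) d_i V_i. The irreducible dimensions for Z/2Z x A_4 are 1, 1, 1, 1, 1, 1, 3, 3: 6 irreducibles of dimension 1, each with multiplicity 1; 2 irreducibles of dimension 3, each with multiplicity 3. Total dimension 6*1*1 + 2*3*3 = 24 = |G|.

Details: General theorem: in the regular representation of a finite group G, each irreducible appears with multiplicity equal to its dimension. Check: dim(rho_reg) = sum d_i^2 = 1 + 1 + 1 + 1 + 1 + 1 + 9 + 9 = 24 = |G|.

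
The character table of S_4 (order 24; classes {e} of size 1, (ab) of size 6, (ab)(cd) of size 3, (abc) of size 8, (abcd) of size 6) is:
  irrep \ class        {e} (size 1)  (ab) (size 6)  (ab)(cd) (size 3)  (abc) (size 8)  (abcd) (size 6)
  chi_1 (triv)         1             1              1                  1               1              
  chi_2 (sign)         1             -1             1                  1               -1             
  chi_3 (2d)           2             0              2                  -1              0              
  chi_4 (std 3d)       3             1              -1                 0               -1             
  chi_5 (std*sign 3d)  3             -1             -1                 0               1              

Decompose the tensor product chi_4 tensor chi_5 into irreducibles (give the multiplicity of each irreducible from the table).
chi_4 tensor chi_5 = chi_2 + chi_3 + chi_4 + chi_5 (all other irreducibles have multiplicity 0).

Working: The character of a tensor product is the pointwise product (chi_4 * chi_5)(C) = chi_4(C) * chi_5(C):
  {e}: (3)*(3), (ab): (1)*(-1), (ab)(cd): (-1)*(-1), (abc): (0)*(0), (abcd): (-1)*(1)
so (chi_4 * chi_5) takes values
  {e} -> 9, (ab) -> -1, (ab)(cd) -> 1, (abc) -> 0, (abcd) -> -1.
Now take the inner product of this character with each irreducible chi from the table, <chi_4*chi_5, chi> = (1/24) sum_C |C| (chi_4*chi_5)(C) conj(chi(C)):
  <chi_4*chi_5, chi_1> = (1/24)[1*(9)*conj(1) + 6*(-1)*conj(1) + 3*(1)*conj(1) + 8*(0)*conj(1) + 6*(-1)*conj(1)]
      = (1/24)[(9) + (-6) + (3) + (0) + (-6)] = 0/24 = 0
  <chi_4*chi_5, chi_2> = (1/24)[1*(9)*conj(1) + 6*(-1)*conj(-1) + 3*(1)*conj(1) + 8*(0)*conj(1) + 6*(-1)*conj(-1)]
      = (1/24)[(9) + (6) + (3) + (0) + (6)] = 24/24 = 1
  <chi_4*chi_5, chi_3> = (1/24)[1*(9)*conj(2) + 6*(-1)*conj(0) + 3*(1)*conj(2) + 8*(0)*conj(-1) + 6*(-1)*conj(0)]
      = (1/24)[(18) + (0) + (6) + (0) + (0)] = 24/24 = 1
  <chi_4*chi_5, chi_4> = (1/24)[1*(9)*conj(3) + 6*(-1)*conj(1) + 3*(1)*conj(-1) + 8*(0)*conj(0) + 6*(-1)*conj(-1)]
      = (1/24)[(27) + (-6) + (-3) + (0) + (6)] = 24/24 = 1
  <chi_4*chi_5, chi_5> = (1/24)[1*(9)*conj(3) + 6*(-1)*conj(-1) + 3*(1)*conj(-1) + 8*(0)*conj(0) + 6*(-1)*conj(1)]
      = (1/24)[(27) + (6) + (-3) + (0) + (-6)] = 24/24 = 1
Hence the multiplicities are chi_2: 1, chi_3: 1, chi_4: 1, chi_5: 1. Dimension check: dim(chi_4)*dim(chi_5) = 3*3 = 9 and sum (mult * dim) = 1*1 + 1*2 + 1*3 + 1*3 = 9.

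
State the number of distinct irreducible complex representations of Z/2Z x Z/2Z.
4

Derivation: The number of irreducible complex representations of a finite group equals its number of conjugacy classes. Z/2Z x Z/2Z is abelian of order 4, so every element is its own conjugacy class: 4 classes, so Z/2Z x Z/2Z (order 4) has exactly 4 irreducible complex representations.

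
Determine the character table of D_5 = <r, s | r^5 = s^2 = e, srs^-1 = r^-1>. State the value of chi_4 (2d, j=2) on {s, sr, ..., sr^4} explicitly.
Conjugacy classes: {e} of size 1, {r^1, r^4} of size 2, {r^2, r^3} of size 2, {s, sr, ..., sr^4} of size 5.
Character table:
  irrep \ class              {e} (size 1)  {r^1, r^4} (size 2)  {r^2, r^3} (size 2)  {s, sr, ..., sr^4} (size 5)
  chi_1 (triv)               1             1                    1                    1                          
  chi_2 (sign: r->1, s->-1)  1             1                    1                    -1                         
  chi_3 (2d, j=1)            2             -1/2 + sqrt(5)/2     -sqrt(5)/2 - 1/2     0                          
  chi_4 (2d, j=2)            2             -sqrt(5)/2 - 1/2     -1/2 + sqrt(5)/2     0                          

Spot check: chi_4 (2d, j=2) on {s, sr, ..., sr^4} = 0.

Justification: D_5 has order 2*5 = 10 with 4 conjugacy classes, hence 4 irreducibles. Sum of squared dims 1 + 1 + 4 + 4 = 10 = |G|. Linear characters come from the abelianisation; the 2-dimensional irreps have character r^k -> 2*cos(2*pi*j*k/5), reflections -> 0.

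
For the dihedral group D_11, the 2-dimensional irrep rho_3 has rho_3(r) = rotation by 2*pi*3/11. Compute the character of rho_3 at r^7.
chi_{rho_3}(r^7) = 2*cos(2*pi*3*7/11) = 2*cos(2*pi/11)

Derivation: rho_3(r^7) is rotation by angle 2*pi*3*7/11, whose trace is 2*cos(2*pi*3*7/11) = 2*cos(2*pi/11).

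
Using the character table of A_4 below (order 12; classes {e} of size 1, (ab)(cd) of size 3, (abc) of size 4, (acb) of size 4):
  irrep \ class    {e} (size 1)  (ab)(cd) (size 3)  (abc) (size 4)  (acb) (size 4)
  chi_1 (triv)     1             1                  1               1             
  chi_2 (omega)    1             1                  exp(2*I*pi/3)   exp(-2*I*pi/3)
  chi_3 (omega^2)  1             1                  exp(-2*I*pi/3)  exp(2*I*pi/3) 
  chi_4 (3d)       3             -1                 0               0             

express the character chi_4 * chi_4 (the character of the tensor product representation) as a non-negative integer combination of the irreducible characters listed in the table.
chi_4 tensor chi_4 = chi_1 + chi_2 + chi_3 + 2*chi_4 (all other irreducibles have multiplicity 0).

Justification: The character of a tensor product is the pointwise product (chi_4 * chi_4)(C) = chi_4(C) * chi_4(C):
  {e}: (3)*(3), (ab)(cd): (-1)*(-1), (abc): (0)*(0), (acb): (0)*(0)
so (chi_4 * chi_4) takes values
  {e} -> 9, (ab)(cd) -> 1, (abc) -> 0, (acb) -> 0.
Now take the inner product of this character with each irreducible chi from the table, <chi_4*chi_4, chi> = (1/12) sum_C |C| (chi_4*chi_4)(C) conj(chi(C)):
  <chi_4*chi_4, chi_1> = (1/12)[1*(9)*conj(1) + 3*(1)*conj(1) + 4*(0)*conj(1) + 4*(0)*conj(1)]
      = (1/12)[(9) + (3) + (0) + (0)] = 12/12 = 1
  <chi_4*chi_4, chi_2> = (1/12)[1*(9)*conj(1) + 3*(1)*conj(1) + 4*(0)*conj(exp(2*I*pi/3)) + 4*(0)*conj(exp(-2*I*pi/3))]
      = (1/12)[(9) + (3) + (0) + (0)] = 12/12 = 1
  <chi_4*chi_4, chi_3> = (1/12)[1*(9)*conj(1) + 3*(1)*conj(1) + 4*(0)*conj(exp(-2*I*pi/3)) + 4*(0)*conj(exp(2*I*pi/3))]
      = (1/12)[(9) + (3) + (0) + (0)] = 12/12 = 1
  <chi_4*chi_4, chi_4> = (1/12)[1*(9)*conj(3) + 3*(1)*conj(-1) + 4*(0)*conj(0) + 4*(0)*conj(0)]
      = (1/12)[(27) + (-3) + (0) + (0)] = 24/12 = 2
(Exp terms are combined using exp(i*s)*conj(exp(i*t)) = exp(i*(s-t)), and sums of them are collapsed using the identity that for every m > 1 the m distinct m-th roots of unity sum to 0, e.g. 1 + exp(2*I*pi/3) + exp(-2*I*pi/3) = 0.)
Hence the multiplicities are chi_1: 1, chi_2: 1, chi_3: 1, chi_4: 2. Dimension check: dim(chi_4)*dim(chi_4) = 3*3 = 9 and sum (mult * dim) = 1*1 + 1*1 + 1*1 + 2*3 = 9.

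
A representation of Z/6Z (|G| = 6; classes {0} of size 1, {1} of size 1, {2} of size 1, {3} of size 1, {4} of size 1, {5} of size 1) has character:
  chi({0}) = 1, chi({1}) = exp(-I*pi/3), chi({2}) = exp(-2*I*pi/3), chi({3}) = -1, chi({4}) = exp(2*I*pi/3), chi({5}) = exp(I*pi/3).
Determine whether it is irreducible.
Irreducible: <chi, chi> = 1.

<chi, chi> = (1/|G|) sum_C |C| * |chi(C)|^2 = (1/6)[1*|1|^2 + 1*|exp(-I*pi/3)|^2 + 1*|exp(-2*I*pi/3)|^2 + 1*|-1|^2 + 1*|exp(2*I*pi/3)|^2 + 1*|exp(I*pi/3)|^2]
  = (1/6)[(1) + (1) + (1) + (1) + (1) + (1)] = 6/6 = 1.
(Exp terms are combined using exp(i*s)*conj(exp(i*t)) = exp(i*(s-t)), and sums of them are collapsed using the identity that for every m > 1 the m distinct m-th roots of unity sum to 0, e.g. 1 + exp(2*I*pi/3) + exp(-2*I*pi/3) = 0.)
A character is irreducible iff <chi, chi> = 1, so this representation is irreducible.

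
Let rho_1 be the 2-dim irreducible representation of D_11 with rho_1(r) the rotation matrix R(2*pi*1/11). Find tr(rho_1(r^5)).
chi_{rho_1}(r^5) = 2*cos(2*pi*1*5/11) = -2*cos(pi/11)

Justification: rho_1(r^5) is rotation by angle 2*pi*1*5/11, whose trace is 2*cos(2*pi*1*5/11) = -2*cos(pi/11).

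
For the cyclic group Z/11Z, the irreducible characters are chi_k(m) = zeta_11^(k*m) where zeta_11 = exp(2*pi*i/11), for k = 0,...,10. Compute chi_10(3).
chi_10(3) = zeta_11^30 = exp(-6*I*pi/11)

Derivation: chi_10(3) = zeta_11^(10*3) = zeta_11^30. Since zeta_11^11 = 1, this equals zeta_11^8 = exp(2*pi*i*8/11) = exp(-6*I*pi/11).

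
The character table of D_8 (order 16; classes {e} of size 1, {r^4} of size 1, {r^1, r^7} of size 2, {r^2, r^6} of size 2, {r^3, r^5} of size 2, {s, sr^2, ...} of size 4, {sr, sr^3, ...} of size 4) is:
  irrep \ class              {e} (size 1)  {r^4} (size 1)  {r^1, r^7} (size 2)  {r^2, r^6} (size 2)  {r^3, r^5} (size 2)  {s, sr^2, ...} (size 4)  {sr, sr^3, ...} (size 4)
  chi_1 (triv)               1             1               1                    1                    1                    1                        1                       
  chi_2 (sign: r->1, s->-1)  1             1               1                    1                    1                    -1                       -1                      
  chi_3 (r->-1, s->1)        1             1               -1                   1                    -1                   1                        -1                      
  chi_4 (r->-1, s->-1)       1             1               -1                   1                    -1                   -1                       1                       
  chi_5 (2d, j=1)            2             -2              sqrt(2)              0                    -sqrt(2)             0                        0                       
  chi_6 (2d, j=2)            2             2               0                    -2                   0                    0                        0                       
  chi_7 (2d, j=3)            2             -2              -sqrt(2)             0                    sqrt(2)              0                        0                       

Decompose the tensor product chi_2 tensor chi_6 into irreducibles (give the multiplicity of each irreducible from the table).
chi_2 tensor chi_6 = chi_6 (all other irreducibles have multiplicity 0).

Derivation: The character of a tensor product is the pointwise product (chi_2 * chi_6)(C) = chi_2(C) * chi_6(C):
  {e}: (1)*(2), {r^4}: (1)*(2), {r^1, r^7}: (1)*(0), {r^2, r^6}: (1)*(-2), {r^3, r^5}: (1)*(0), {s, sr^2, ...}: (-1)*(0), {sr, sr^3, ...}: (-1)*(0)
so (chi_2 * chi_6) takes values
  {e} -> 2, {r^4} -> 2, {r^1, r^7} -> 0, {r^2, r^6} -> -2, {r^3, r^5} -> 0, {s, sr^2, ...} -> 0, {sr, sr^3, ...} -> 0.
Now take the inner product of this character with each irreducible chi from the table, <chi_2*chi_6, chi> = (1/16) sum_C |C| (chi_2*chi_6)(C) conj(chi(C)):
  <chi_2*chi_6, chi_1> = (1/16)[1*(2)*conj(1) + 1*(2)*conj(1) + 2*(0)*conj(1) + 2*(-2)*conj(1) + 2*(0)*conj(1) + 4*(0)*conj(1) + 4*(0)*conj(1)]
      = (1/16)[(2) + (2) + (0) + (-4) + (0) + (0) + (0)] = 0/16 = 0
  <chi_2*chi_6, chi_2> = (1/16)[1*(2)*conj(1) + 1*(2)*conj(1) + 2*(0)*conj(1) + 2*(-2)*conj(1) + 2*(0)*conj(1) + 4*(0)*conj(-1) + 4*(0)*conj(-1)]
      = (1/16)[(2) + (2) + (0) + (-4) + (0) + (0) + (0)] = 0/16 = 0
  <chi_2*chi_6, chi_3> = (1/16)[1*(2)*conj(1) + 1*(2)*conj(1) + 2*(0)*conj(-1) + 2*(-2)*conj(1) + 2*(0)*conj(-1) + 4*(0)*conj(1) + 4*(0)*conj(-1)]
      = (1/16)[(2) + (2) + (0) + (-4) + (0) + (0) + (0)] = 0/16 = 0
  <chi_2*chi_6, chi_4> = (1/16)[1*(2)*conj(1) + 1*(2)*conj(1) + 2*(0)*conj(-1) + 2*(-2)*conj(1) + 2*(0)*conj(-1) + 4*(0)*conj(-1) + 4*(0)*conj(1)]
      = (1/16)[(2) + (2) + (0) + (-4) + (0) + (0) + (0)] = 0/16 = 0
  <chi_2*chi_6, chi_5> = (1/16)[1*(2)*conj(2) + 1*(2)*conj(-2) + 2*(0)*conj(sqrt(2)) + 2*(-2)*conj(0) + 2*(0)*conj(-sqrt(2)) + 4*(0)*conj(0) + 4*(0)*conj(0)]
      = (1/16)[(4) + (-4) + (0) + (0) + (0) + (0) + (0)] = 0/16 = 0
  <chi_2*chi_6, chi_6> = (1/16)[1*(2)*conj(2) + 1*(2)*conj(2) + 2*(0)*conj(0) + 2*(-2)*conj(-2) + 2*(0)*conj(0) + 4*(0)*conj(0) + 4*(0)*conj(0)]
      = (1/16)[(4) + (4) + (0) + (8) + (0) + (0) + (0)] = 16/16 = 1
  <chi_2*chi_6, chi_7> = (1/16)[1*(2)*conj(2) + 1*(2)*conj(-2) + 2*(0)*conj(-sqrt(2)) + 2*(-2)*conj(0) + 2*(0)*conj(sqrt(2)) + 4*(0)*conj(0) + 4*(0)*conj(0)]
      = (1/16)[(4) + (-4) + (0) + (0) + (0) + (0) + (0)] = 0/16 = 0
Hence the multiplicities are chi_6: 1. Dimension check: dim(chi_2)*dim(chi_6) = 1*2 = 2 and sum (mult * dim) = 1*2 = 2.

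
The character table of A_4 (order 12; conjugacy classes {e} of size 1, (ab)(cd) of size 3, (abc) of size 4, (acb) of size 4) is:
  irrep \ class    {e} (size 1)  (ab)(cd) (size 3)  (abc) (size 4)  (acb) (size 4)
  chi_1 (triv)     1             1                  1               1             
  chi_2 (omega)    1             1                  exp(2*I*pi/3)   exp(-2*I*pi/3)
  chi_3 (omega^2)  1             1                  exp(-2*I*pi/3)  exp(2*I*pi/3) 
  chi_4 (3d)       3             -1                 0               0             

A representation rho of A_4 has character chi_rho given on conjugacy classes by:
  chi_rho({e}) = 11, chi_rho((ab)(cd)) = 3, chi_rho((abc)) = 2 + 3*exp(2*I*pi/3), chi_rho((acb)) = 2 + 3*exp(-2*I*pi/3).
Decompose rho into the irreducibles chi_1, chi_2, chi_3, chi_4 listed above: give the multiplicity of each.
Multiplicities: chi_1: 2, chi_2: 3, chi_3: 0, chi_4: 2.

Working: Use <chi_rho, chi> = (1/|G|) sum_C |C| * chi_rho(C) * conj(chi(C)) with |G| = 12 for each irreducible chi in the table:
  <chi_rho, chi_1> = (1/12)[1*(11)*conj(1) + 3*(3)*conj(1) + 4*(2 + 3*exp(2*I*pi/3))*conj(1) + 4*(2 + 3*exp(-2*I*pi/3))*conj(1)]
      = (1/12)[(11) + (9) + (8 + 12*exp(2*I*pi/3)) + (8 + 12*exp(-2*I*pi/3))] = 24/12 = 2
  <chi_rho, chi_2> = (1/12)[1*(11)*conj(1) + 3*(3)*conj(1) + 4*(2 + 3*exp(2*I*pi/3))*conj(exp(2*I*pi/3)) + 4*(2 + 3*exp(-2*I*pi/3))*conj(exp(-2*I*pi/3))]
      = (1/12)[(11) + (9) + (12 + 8*exp(-2*I*pi/3)) + (12 + 8*exp(2*I*pi/3))] = 36/12 = 3
  <chi_rho, chi_3> = (1/12)[1*(11)*conj(1) + 3*(3)*conj(1) + 4*(2 + 3*exp(2*I*pi/3))*conj(exp(-2*I*pi/3)) + 4*(2 + 3*exp(-2*I*pi/3))*conj(exp(2*I*pi/3))]
      = (1/12)[(11) + (9) + (12*exp(-2*I*pi/3) + 8*exp(2*I*pi/3)) + (8*exp(-2*I*pi/3) + 12*exp(2*I*pi/3))] = 0/12 = 0
  <chi_rho, chi_4> = (1/12)[1*(11)*conj(3) + 3*(3)*conj(-1) + 4*(2 + 3*exp(2*I*pi/3))*conj(0) + 4*(2 + 3*exp(-2*I*pi/3))*conj(0)]
      = (1/12)[(33) + (-9) + (0) + (0)] = 24/12 = 2
(Exp terms are combined using exp(i*s)*conj(exp(i*t)) = exp(i*(s-t)), and sums of them are collapsed using the identity that for every m > 1 the m distinct m-th roots of unity sum to 0, e.g. 1 + exp(2*I*pi/3) + exp(-2*I*pi/3) = 0.)
Dimension check: dim(rho) = sum (mult * dim) = 2*1 + 3*1 + 0*1 + 2*3 = 11 = chi_rho(e) = 11.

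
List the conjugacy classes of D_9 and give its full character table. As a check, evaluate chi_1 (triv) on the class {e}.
Conjugacy classes: {e} of size 1, {r^1, r^8} of size 2, {r^2, r^7} of size 2, {r^3, r^6} of size 2, {r^4, r^5} of size 2, {s, sr, ..., sr^8} of size 9.
Character table:
  irrep \ class              {e} (size 1)  {r^1, r^8} (size 2)  {r^2, r^7} (size 2)  {r^3, r^6} (size 2)  {r^4, r^5} (size 2)  {s, sr, ..., sr^8} (size 9)
  chi_1 (triv)               1             1                    1                    1                    1                    1                          
  chi_2 (sign: r->1, s->-1)  1             1                    1                    1                    1                    -1                         
  chi_3 (2d, j=1)            2             2*cos(2*pi/9)        2*cos(4*pi/9)        -1                   -2*cos(pi/9)         0                          
  chi_4 (2d, j=2)            2             2*cos(4*pi/9)        -2*cos(pi/9)         -1                   2*cos(2*pi/9)        0                          
  chi_5 (2d, j=3)            2             -1                   -1                   2                    -1                   0                          
  chi_6 (2d, j=4)            2             -2*cos(pi/9)         2*cos(2*pi/9)        -1                   2*cos(4*pi/9)        0                          

Spot check: chi_1 (triv) on {e} = 1.

Working: D_9 has order 2*9 = 18 with 6 conjugacy classes, hence 6 irreducibles. Sum of squared dims 1 + 1 + 4 + 4 + 4 + 4 = 18 = |G|. Linear characters come from the abelianisation; the 2-dimensional irreps have character r^k -> 2*cos(2*pi*j*k/9), reflections -> 0.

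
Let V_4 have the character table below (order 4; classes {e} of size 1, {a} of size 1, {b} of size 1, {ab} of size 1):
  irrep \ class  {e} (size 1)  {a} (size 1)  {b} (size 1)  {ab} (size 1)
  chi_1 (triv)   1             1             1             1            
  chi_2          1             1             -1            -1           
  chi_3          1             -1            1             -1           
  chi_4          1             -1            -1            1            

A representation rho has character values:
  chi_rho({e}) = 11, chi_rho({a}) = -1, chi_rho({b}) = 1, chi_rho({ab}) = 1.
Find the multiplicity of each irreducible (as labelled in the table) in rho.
Multiplicities: chi_1: 3, chi_2: 2, chi_3: 3, chi_4: 3.

Details: Use <chi_rho, chi> = (1/|G|) sum_C |C| * chi_rho(C) * conj(chi(C)) with |G| = 4 for each irreducible chi in the table:
  <chi_rho, chi_1> = (1/4)[1*(11)*conj(1) + 1*(-1)*conj(1) + 1*(1)*conj(1) + 1*(1)*conj(1)]
      = (1/4)[(11) + (-1) + (1) + (1)] = 12/4 = 3
  <chi_rho, chi_2> = (1/4)[1*(11)*conj(1) + 1*(-1)*conj(1) + 1*(1)*conj(-1) + 1*(1)*conj(-1)]
      = (1/4)[(11) + (-1) + (-1) + (-1)] = 8/4 = 2
  <chi_rho, chi_3> = (1/4)[1*(11)*conj(1) + 1*(-1)*conj(-1) + 1*(1)*conj(1) + 1*(1)*conj(-1)]
      = (1/4)[(11) + (1) + (1) + (-1)] = 12/4 = 3
  <chi_rho, chi_4> = (1/4)[1*(11)*conj(1) + 1*(-1)*conj(-1) + 1*(1)*conj(-1) + 1*(1)*conj(1)]
      = (1/4)[(11) + (1) + (-1) + (1)] = 12/4 = 3
Dimension check: dim(rho) = sum (mult * dim) = 3*1 + 2*1 + 3*1 + 3*1 = 11 = chi_rho(e) = 11.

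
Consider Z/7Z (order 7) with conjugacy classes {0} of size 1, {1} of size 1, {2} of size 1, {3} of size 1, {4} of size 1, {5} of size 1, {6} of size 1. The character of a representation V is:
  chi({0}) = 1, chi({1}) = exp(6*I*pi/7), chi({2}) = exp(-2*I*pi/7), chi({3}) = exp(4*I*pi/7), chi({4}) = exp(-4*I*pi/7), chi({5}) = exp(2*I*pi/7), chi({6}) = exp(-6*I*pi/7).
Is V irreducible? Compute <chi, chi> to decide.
Irreducible: <chi, chi> = 1.

Proof sketch: <chi, chi> = (1/|G|) sum_C |C| * |chi(C)|^2 = (1/7)[1*|1|^2 + 1*|exp(6*I*pi/7)|^2 + 1*|exp(-2*I*pi/7)|^2 + 1*|exp(4*I*pi/7)|^2 + 1*|exp(-4*I*pi/7)|^2 + 1*|exp(2*I*pi/7)|^2 + 1*|exp(-6*I*pi/7)|^2]
  = (1/7)[(1) + (1) + (1) + (1) + (1) + (1) + (1)] = 7/7 = 1.
(Exp terms are combined using exp(i*s)*conj(exp(i*t)) = exp(i*(s-t)), and sums of them are collapsed using the identity that for every m > 1 the m distinct m-th roots of unity sum to 0, e.g. 1 + exp(2*I*pi/3) + exp(-2*I*pi/3) = 0.)
A character is irreducible iff <chi, chi> = 1, so this representation is irreducible.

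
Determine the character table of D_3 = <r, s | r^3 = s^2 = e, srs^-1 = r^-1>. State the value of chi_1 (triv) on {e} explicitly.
Conjugacy classes: {e} of size 1, {r^1, r^2} of size 2, {s, sr, ..., sr^2} of size 3.
Character table:
  irrep \ class              {e} (size 1)  {r^1, r^2} (size 2)  {s, sr, ..., sr^2} (size 3)
  chi_1 (triv)               1             1                    1                          
  chi_2 (sign: r->1, s->-1)  1             1                    -1                         
  chi_3 (2d, j=1)            2             -1                   0                          

Spot check: chi_1 (triv) on {e} = 1.

Explanation: D_3 has order 2*3 = 6 with 3 conjugacy classes, hence 3 irreducibles. Sum of squared dims 1 + 1 + 4 = 6 = |G|. Linear characters come from the abelianisation; the 2-dimensional irreps have character r^k -> 2*cos(2*pi*j*k/3), reflections -> 0.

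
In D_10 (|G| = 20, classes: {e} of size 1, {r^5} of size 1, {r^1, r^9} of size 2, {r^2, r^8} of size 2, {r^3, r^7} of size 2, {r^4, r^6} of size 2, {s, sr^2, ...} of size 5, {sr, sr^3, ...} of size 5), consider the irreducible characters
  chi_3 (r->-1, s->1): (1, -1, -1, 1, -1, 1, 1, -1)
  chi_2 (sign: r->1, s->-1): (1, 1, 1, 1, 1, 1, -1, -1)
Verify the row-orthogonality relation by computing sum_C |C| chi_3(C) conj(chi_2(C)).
Sum = 0; so <chi_3, chi_2> = 0 (distinct irreducibles are orthogonal).

Derivation: Compute term by term over conjugacy classes (|C| * chi_3(C) * conj(chi_2(C))):
  1*(1)*conj(1) + 1*(-1)*conj(1) + 2*(-1)*conj(1) + 2*(1)*conj(1) + 2*(-1)*conj(1) + 2*(1)*conj(1) + 5*(1)*conj(-1) + 5*(-1)*conj(-1)
  = (1) + (-1) + (-2) + (2) + (-2) + (2) + (-5) + (5)
  = 0.
Dividing by |G| = 20 gives 0/20 = 0, matching the row-orthogonality relation <chi_3, chi_2> = [chi_3 = chi_2].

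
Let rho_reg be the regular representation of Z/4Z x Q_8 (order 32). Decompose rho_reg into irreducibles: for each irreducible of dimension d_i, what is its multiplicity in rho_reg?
Each irreducible V_i of dimension d_i appears with multiplicity d_i, i.e. rho_reg = (direct sum over all irreducibles V_i) d_i V_i. The irreducible dimensions for Z/4Z x Q_8 are 1, 1, 1, 1, 1, 1, 1, 1, 1, 1, 1, 1, 1, 1, 1, 1, 2, 2, 2, 2: 16 irreducibles of dimension 1, each with multiplicity 1; 4 irreducibles of dimension 2, each with multiplicity 2. Total dimension 16*1*1 + 4*2*2 = 32 = |G|.

Working: General theorem: in the regular representation of a finite group G, each irreducible appears with multiplicity equal to its dimension. Check: dim(rho_reg) = sum d_i^2 = 1 + 1 + 1 + 1 + 1 + 1 + 1 + 1 + 1 + 1 + 1 + 1 + 1 + 1 + 1 + 1 + 4 + 4 + 4 + 4 = 32 = |G|.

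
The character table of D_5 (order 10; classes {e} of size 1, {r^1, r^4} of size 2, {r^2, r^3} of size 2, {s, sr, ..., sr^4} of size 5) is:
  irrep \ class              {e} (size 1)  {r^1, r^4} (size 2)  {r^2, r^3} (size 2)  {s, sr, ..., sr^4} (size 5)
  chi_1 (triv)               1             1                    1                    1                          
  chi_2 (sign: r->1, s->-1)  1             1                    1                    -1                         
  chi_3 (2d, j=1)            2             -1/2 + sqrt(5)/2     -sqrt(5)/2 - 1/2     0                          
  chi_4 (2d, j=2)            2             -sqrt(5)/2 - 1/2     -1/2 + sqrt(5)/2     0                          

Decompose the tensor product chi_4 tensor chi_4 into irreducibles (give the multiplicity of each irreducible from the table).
chi_4 tensor chi_4 = chi_1 + chi_2 + chi_3 (all other irreducibles have multiplicity 0).

Justification: The character of a tensor product is the pointwise product (chi_4 * chi_4)(C) = chi_4(C) * chi_4(C):
  {e}: (2)*(2), {r^1, r^4}: (-sqrt(5)/2 - 1/2)*(-sqrt(5)/2 - 1/2), {r^2, r^3}: (-1/2 + sqrt(5)/2)*(-1/2 + sqrt(5)/2), {s, sr, ..., sr^4}: (0)*(0)
so (chi_4 * chi_4) takes values
  {e} -> 4, {r^1, r^4} -> sqrt(5)/2 + 3/2, {r^2, r^3} -> 3/2 - sqrt(5)/2, {s, sr, ..., sr^4} -> 0.
Now take the inner product of this character with each irreducible chi from the table, <chi_4*chi_4, chi> = (1/10) sum_C |C| (chi_4*chi_4)(C) conj(chi(C)):
  <chi_4*chi_4, chi_1> = (1/10)[1*(4)*conj(1) + 2*(sqrt(5)/2 + 3/2)*conj(1) + 2*(3/2 - sqrt(5)/2)*conj(1) + 5*(0)*conj(1)]
      = (1/10)[(4) + (sqrt(5) + 3) + (3 - sqrt(5)) + (0)] = 10/10 = 1
  <chi_4*chi_4, chi_2> = (1/10)[1*(4)*conj(1) + 2*(sqrt(5)/2 + 3/2)*conj(1) + 2*(3/2 - sqrt(5)/2)*conj(1) + 5*(0)*conj(-1)]
      = (1/10)[(4) + (sqrt(5) + 3) + (3 - sqrt(5)) + (0)] = 10/10 = 1
  <chi_4*chi_4, chi_3> = (1/10)[1*(4)*conj(2) + 2*(sqrt(5)/2 + 3/2)*conj(-1/2 + sqrt(5)/2) + 2*(3/2 - sqrt(5)/2)*conj(-sqrt(5)/2 - 1/2) + 5*(0)*conj(0)]
      = (1/10)[(8) + (1 + sqrt(5)) + (1 - sqrt(5)) + (0)] = 10/10 = 1
  <chi_4*chi_4, chi_4> = (1/10)[1*(4)*conj(2) + 2*(sqrt(5)/2 + 3/2)*conj(-sqrt(5)/2 - 1/2) + 2*(3/2 - sqrt(5)/2)*conj(-1/2 + sqrt(5)/2) + 5*(0)*conj(0)]
      = (1/10)[(8) + (-2*sqrt(5) - 4) + (-4 + 2*sqrt(5)) + (0)] = 0/10 = 0
Hence the multiplicities are chi_1: 1, chi_2: 1, chi_3: 1. Dimension check: dim(chi_4)*dim(chi_4) = 2*2 = 4 and sum (mult * dim) = 1*1 + 1*1 + 1*2 = 4.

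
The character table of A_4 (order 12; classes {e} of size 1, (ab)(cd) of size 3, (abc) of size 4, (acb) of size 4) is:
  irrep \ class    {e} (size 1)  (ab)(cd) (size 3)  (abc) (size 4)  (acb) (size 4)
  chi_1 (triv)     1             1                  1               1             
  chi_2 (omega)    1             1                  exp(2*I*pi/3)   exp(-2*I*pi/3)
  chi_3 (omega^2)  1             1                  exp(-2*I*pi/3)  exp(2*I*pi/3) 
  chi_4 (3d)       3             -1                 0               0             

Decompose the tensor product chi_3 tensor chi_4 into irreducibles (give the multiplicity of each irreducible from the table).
chi_3 tensor chi_4 = chi_4 (all other irreducibles have multiplicity 0).

Proof sketch: The character of a tensor product is the pointwise product (chi_3 * chi_4)(C) = chi_3(C) * chi_4(C):
  {e}: (1)*(3), (ab)(cd): (1)*(-1), (abc): (exp(-2*I*pi/3))*(0), (acb): (exp(2*I*pi/3))*(0)
so (chi_3 * chi_4) takes values
  {e} -> 3, (ab)(cd) -> -1, (abc) -> 0, (acb) -> 0.
Now take the inner product of this character with each irreducible chi from the table, <chi_3*chi_4, chi> = (1/12) sum_C |C| (chi_3*chi_4)(C) conj(chi(C)):
  <chi_3*chi_4, chi_1> = (1/12)[1*(3)*conj(1) + 3*(-1)*conj(1) + 4*(0)*conj(1) + 4*(0)*conj(1)]
      = (1/12)[(3) + (-3) + (0) + (0)] = 0/12 = 0
  <chi_3*chi_4, chi_2> = (1/12)[1*(3)*conj(1) + 3*(-1)*conj(1) + 4*(0)*conj(exp(2*I*pi/3)) + 4*(0)*conj(exp(-2*I*pi/3))]
      = (1/12)[(3) + (-3) + (0) + (0)] = 0/12 = 0
  <chi_3*chi_4, chi_3> = (1/12)[1*(3)*conj(1) + 3*(-1)*conj(1) + 4*(0)*conj(exp(-2*I*pi/3)) + 4*(0)*conj(exp(2*I*pi/3))]
      = (1/12)[(3) + (-3) + (0) + (0)] = 0/12 = 0
  <chi_3*chi_4, chi_4> = (1/12)[1*(3)*conj(3) + 3*(-1)*conj(-1) + 4*(0)*conj(0) + 4*(0)*conj(0)]
      = (1/12)[(9) + (3) + (0) + (0)] = 12/12 = 1
(Exp terms are combined using exp(i*s)*conj(exp(i*t)) = exp(i*(s-t)), and sums of them are collapsed using the identity that for every m > 1 the m distinct m-th roots of unity sum to 0, e.g. 1 + exp(2*I*pi/3) + exp(-2*I*pi/3) = 0.)
Hence the multiplicities are chi_4: 1. Dimension check: dim(chi_3)*dim(chi_4) = 1*3 = 3 and sum (mult * dim) = 1*3 = 3.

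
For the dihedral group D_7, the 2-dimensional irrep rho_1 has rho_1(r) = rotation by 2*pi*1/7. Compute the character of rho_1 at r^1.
chi_{rho_1}(r^1) = 2*cos(2*pi*1*1/7) = 2*cos(2*pi/7)

Reasoning: rho_1(r^1) is rotation by angle 2*pi*1*1/7, whose trace is 2*cos(2*pi*1*1/7) = 2*cos(2*pi/7).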